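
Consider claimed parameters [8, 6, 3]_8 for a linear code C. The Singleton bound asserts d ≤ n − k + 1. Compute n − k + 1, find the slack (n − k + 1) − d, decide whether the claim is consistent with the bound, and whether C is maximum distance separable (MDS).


Singleton RHS = n − k + 1 = 3, slack = 0, bound satisfied, MDS.

Singleton bound: d ≤ n − k + 1.
Here n = 8, k = 6, so n − k + 1 = 3.
Given d = 3, check d ≤ 3: YES.
Slack = (n − k + 1) − d = 0.
The code is MDS (slack = 0).
Description: the claimed parameters are [8, 6, 3]_8; such a code would be MDS (meets Singleton bound).


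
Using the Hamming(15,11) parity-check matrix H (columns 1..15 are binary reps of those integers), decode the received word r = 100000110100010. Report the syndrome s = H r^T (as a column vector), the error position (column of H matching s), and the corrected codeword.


s = (1, 0, 1, 0)^T, error position = 10, corrected codeword c = 100000110000010

Compute s = H r^T mod 2 one row at a time:
  s_1 = 1 + 0 + 1 + 0 + 0 + 0 + 1 + 0 = 3 ≡ 1 (mod 2).
  s_2 = 0 + 0 + 0 + 1 + 0 + 0 + 1 + 0 = 2 ≡ 0 (mod 2).
  s_3 = 0 + 0 + 0 + 1 + 1 + 0 + 1 + 0 = 3 ≡ 1 (mod 2).
  s_4 = 1 + 0 + 0 + 1 + 0 + 0 + 0 + 0 = 2 ≡ 0 (mod 2).
s = (1, 0, 1, 0)^T — this equals column 10 of H (binary 1010), so error is at position 10.
Correct: flip bit 10 of r = 100000110100010 to get c = 100000110000010.


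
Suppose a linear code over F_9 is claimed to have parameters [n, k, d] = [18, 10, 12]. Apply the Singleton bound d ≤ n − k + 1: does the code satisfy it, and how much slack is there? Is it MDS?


Singleton RHS = n − k + 1 = 9, slack = -3, bound violated (no such code; not MDS).

Singleton bound: d ≤ n − k + 1.
Here n = 18, k = 10, so n − k + 1 = 9.
Given d = 12, check d ≤ 9: NO.
Slack = (n − k + 1) − d = -3.
The slack is negative: d = 12 exceeds n − k + 1 = 9 by 3, so the Singleton bound is violated and no linear [18, 10, 12]_9 code can exist. In particular it is not MDS (MDS requires d = n − k + 1 exactly).
Description: the claimed parameters are [18, 10, 12]_9; such a code would be impossible (violates the Singleton bound).


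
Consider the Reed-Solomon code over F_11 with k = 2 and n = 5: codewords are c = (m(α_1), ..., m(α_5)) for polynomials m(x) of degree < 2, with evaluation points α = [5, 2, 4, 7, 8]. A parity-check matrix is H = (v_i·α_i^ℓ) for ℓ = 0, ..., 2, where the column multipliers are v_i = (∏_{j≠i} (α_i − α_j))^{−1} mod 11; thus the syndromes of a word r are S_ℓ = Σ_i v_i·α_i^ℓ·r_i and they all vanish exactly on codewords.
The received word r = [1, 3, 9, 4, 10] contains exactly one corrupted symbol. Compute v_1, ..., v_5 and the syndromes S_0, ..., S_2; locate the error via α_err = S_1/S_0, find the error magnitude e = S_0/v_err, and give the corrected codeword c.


S = (10, 4, 6), error at position 4, error magnitude e = 8, c = [1, 3, 9, 7, 10].

Step 1: column multipliers v_i = (∏_{j≠i}(α_i − α_j))^{−1} mod 11.
  i = 1 (α = 5): (5−2)(5−4)(5−7)(5−8) = 3·1·(−2)·(−3) = 18 ≡ 7, so v_1 = 7^{−1} = 8 (mod 11).
  i = 2 (α = 2): (2−5)(2−4)(2−7)(2−8) = (−3)·(−2)·(−5)·(−6) = 180 ≡ 4, so v_2 = 4^{−1} = 3 (mod 11).
  i = 3 (α = 4): (4−5)(4−2)(4−7)(4−8) = (−1)·2·(−3)·(−4) = −24 ≡ 9, so v_3 = 9^{−1} = 5 (mod 11).
  i = 4 (α = 7): (7−5)(7−2)(7−4)(7−8) = 2·5·3·(−1) = −30 ≡ 3, so v_4 = 3^{−1} = 4 (mod 11).
  i = 5 (α = 8): (8−5)(8−2)(8−4)(8−7) = 3·6·4·1 = 72 ≡ 6, so v_5 = 6^{−1} = 2 (mod 11).
  v = [8, 3, 5, 4, 2].
Step 2: syndromes of r = [1, 3, 9, 4, 10] (all sums mod 11).
  S_0 = Σ v_i r_i = 8·1 + 3·3 + 5·9 + 4·4 + 2·10 = 98 ≡ 10.
  S_1 = Σ v_i α_i r_i = 8·5·1 + 3·2·3 + 5·4·9 + 4·7·4 + 2·8·10 = 510 ≡ 4.
  α_i^2 mod 11 = [3, 4, 5, 5, 9].
  S_2 = Σ v_i α_i^2 r_i = 8·3·1 + 3·4·3 + 5·5·9 + 4·5·4 + 2·9·10 = 545 ≡ 6.
  S = (10, 4, 6) ≠ 0, so r is not a codeword (an error is present).
Step 3: locate the error. For a single error e at position i, S_ℓ = v_i·e·α_i^ℓ, so α_err = S_1/S_0.
  S_0^{−1} = 10^{−1} = 10 (mod 11), so α_err = 4·10 = 40 ≡ 7 = α_4. Error position i = 4.
  Consistency check: S_2/S_1 = 6·3 = 18 ≡ 7 = α_err ✓ (single-error assumption holds).
Step 4: error magnitude e = S_0/v_4 = S_0·∏_{j≠4}(α_4 − α_j) = 10·3 = 30 ≡ 8 (mod 11).
Step 5: correct position 4: c_4 = r_4 − e = 4 − 8 ≡ 7 (mod 11). Hence c = [1, 3, 9, 7, 10].
  Check: interpolating c through the α_i gives m(x) = 8 + 3·x (degree < 2) with m(α_i) = c_i for every i, so c is indeed a codeword.


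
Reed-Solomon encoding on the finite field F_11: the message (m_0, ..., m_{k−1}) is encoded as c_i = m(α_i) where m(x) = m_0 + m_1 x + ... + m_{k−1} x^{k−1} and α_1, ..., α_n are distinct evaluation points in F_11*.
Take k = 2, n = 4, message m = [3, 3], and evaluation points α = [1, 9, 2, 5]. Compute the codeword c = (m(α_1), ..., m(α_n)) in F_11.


c = [6, 8, 9, 7]

Message polynomial: m(x) = 3 + 3·x (mod 11).
For each evaluation point α_i, compute m(α_i) mod 11:
  α_1 = 1: Horner steps 3 → 6, so m(1) = 6.
  α_2 = 9: Horner steps 3 → 8, so m(9) = 8.
  α_3 = 2: Horner steps 3 → 9, so m(2) = 9.
  α_4 = 5: Horner steps 3 → 7, so m(5) = 7.
Codeword c = [6, 8, 9, 7] ∈ F_11^4.


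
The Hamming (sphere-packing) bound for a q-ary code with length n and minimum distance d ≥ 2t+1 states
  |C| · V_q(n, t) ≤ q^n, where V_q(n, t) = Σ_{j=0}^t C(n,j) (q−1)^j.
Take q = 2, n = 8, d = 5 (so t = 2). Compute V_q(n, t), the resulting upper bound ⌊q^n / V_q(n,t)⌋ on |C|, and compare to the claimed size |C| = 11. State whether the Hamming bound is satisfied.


V_q(n, t) = 37, q^n = 256, Hamming bound = 6, |C| = 11 > bound (violated).

Step 1: Compute V_q(n, t) = Σ_{j=0}^2 C(n, j) (q−1)^j.
  j = 0: C(8,0)·(1)^0 = 1·1 = 1.
  j = 1: C(8,1)·(1)^1 = 8·1 = 8.
  j = 2: C(8,2)·(1)^2 = 28·1 = 28.
  V_q(n, t) = 1 + 8 + 28 = 37.
Step 2: q^n = 2^8 = 256.
Step 3: Hamming bound ⌊q^n / V_q(n,t)⌋ = ⌊256/37⌋ = 6.
Step 4: Compare |C| = 11 to 6: violated.
The claimed |C| lies above the Hamming bound, so no 2-ary code of length 8 with d ≥ 5 can have 11 codewords.


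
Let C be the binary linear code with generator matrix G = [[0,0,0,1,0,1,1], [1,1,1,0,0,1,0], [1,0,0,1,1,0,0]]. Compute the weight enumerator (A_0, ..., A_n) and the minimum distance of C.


Weight distribution: A_0 = 1, A_3 = 2, A_4 = 3, A_5 = 2. Minimum distance d = 3.

Enumerate all 2^3 = 8 messages m ∈ F_2^3.
For each, compute codeword c = mG in F_2^7, then tally its weight.
  m = 000 → c = 0000000, weight = 0.
  m = 100 → c = 0001011, weight = 3.
  m = 010 → c = 1110010, weight = 4.
  m = 110 → c = 1111001, weight = 5.
  m = 001 → c = 1001100, weight = 3.
  m = 101 → c = 1000111, weight = 4.
  m = 011 → c = 0111110, weight = 5.
  m = 111 → c = 0110101, weight = 4.
Tally weights:
  weight 0: 1 codewords.
  weight 3: 2 codewords.
  weight 4: 3 codewords.
  weight 5: 2 codewords.
Minimum distance d = smallest w > 0 with A_w > 0 = 3.
Sanity: Σ A_w = 8 = 2^3 = 8 ✓.


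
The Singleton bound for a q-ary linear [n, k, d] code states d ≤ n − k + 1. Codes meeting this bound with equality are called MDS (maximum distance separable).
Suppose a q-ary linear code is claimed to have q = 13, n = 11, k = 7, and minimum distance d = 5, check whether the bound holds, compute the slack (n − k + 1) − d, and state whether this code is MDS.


Singleton RHS = n − k + 1 = 5, slack = 0, bound satisfied, MDS.

Singleton bound: d ≤ n − k + 1.
Here n = 11, k = 7, so n − k + 1 = 5.
Given d = 5, check d ≤ 5: YES.
Slack = (n − k + 1) − d = 0.
The code is MDS (slack = 0).
Description: the claimed parameters are [11, 7, 5]_13; such a code would be MDS (meets Singleton bound).


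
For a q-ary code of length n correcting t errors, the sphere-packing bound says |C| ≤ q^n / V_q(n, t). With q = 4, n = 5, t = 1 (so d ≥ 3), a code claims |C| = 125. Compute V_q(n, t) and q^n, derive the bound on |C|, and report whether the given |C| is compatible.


V_q(n, t) = 16, q^n = 1024, Hamming bound = 64, |C| = 125 > bound (violated).

Step 1: Compute V_q(n, t) = Σ_{j=0}^1 C(n, j) (q−1)^j.
  j = 0: C(5,0)·(3)^0 = 1·1 = 1.
  j = 1: C(5,1)·(3)^1 = 5·3 = 15.
  V_q(n, t) = 1 + 15 = 16.
Step 2: q^n = 4^5 = 1024.
Step 3: Hamming bound ⌊q^n / V_q(n,t)⌋ = ⌊1024/16⌋ = 64.
Step 4: Compare |C| = 125 to 64: violated.
The claimed |C| lies above the Hamming bound, so no 4-ary code of length 5 with d ≥ 3 can have 125 codewords.


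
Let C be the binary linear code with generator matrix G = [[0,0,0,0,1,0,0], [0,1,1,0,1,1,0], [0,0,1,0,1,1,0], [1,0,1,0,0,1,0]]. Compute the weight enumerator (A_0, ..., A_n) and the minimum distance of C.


Weight distribution: A_0 = 1, A_1 = 3, A_2 = 4, A_3 = 4, A_4 = 3, A_5 = 1. Minimum distance d = 1.

Enumerate all 2^4 = 16 messages m ∈ F_2^4.
For each, compute codeword c = mG in F_2^7, then tally its weight.
  m = 0000 → c = 0000000, weight = 0.
  m = 1000 → c = 0000100, weight = 1.
  m = 0100 → c = 0110110, weight = 4.
  m = 1100 → c = 0110010, weight = 3.
  m = 0010 → c = 0010110, weight = 3.
  m = 1010 → c = 0010010, weight = 2.
  m = 0110 → c = 0100000, weight = 1.
  m = 1110 → c = 0100100, weight = 2.
  m = 0001 → c = 1010010, weight = 3.
  m = 1001 → c = 1010110, weight = 4.
  m = 0101 → c = 1100100, weight = 3.
  m = 1101 → c = 1100000, weight = 2.
  m = 0011 → c = 1000100, weight = 2.
  m = 1011 → c = 1000000, weight = 1.
  m = 0111 → c = 1110010, weight = 4.
  m = 1111 → c = 1110110, weight = 5.
Tally weights:
  weight 0: 1 codewords.
  weight 1: 3 codewords.
  weight 2: 4 codewords.
  weight 3: 4 codewords.
  weight 4: 3 codewords.
  weight 5: 1 codewords.
Minimum distance d = smallest w > 0 with A_w > 0 = 1.
Sanity: Σ A_w = 16 = 2^4 = 16 ✓.


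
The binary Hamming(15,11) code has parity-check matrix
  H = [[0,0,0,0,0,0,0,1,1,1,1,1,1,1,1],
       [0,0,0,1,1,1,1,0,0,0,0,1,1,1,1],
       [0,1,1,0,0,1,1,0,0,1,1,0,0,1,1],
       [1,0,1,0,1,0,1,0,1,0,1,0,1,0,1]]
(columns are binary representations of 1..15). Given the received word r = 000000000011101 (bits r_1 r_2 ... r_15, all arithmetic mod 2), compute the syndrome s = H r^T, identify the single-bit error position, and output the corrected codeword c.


s = (0, 1, 0, 1)^T, error position = 5, corrected codeword c = 000010000011101

Compute s = H r^T mod 2 one row at a time:
  s_1 = 0 + 0 + 0 + 1 + 1 + 1 + 0 + 1 = 4 ≡ 0 (mod 2).
  s_2 = 0 + 0 + 0 + 0 + 1 + 1 + 0 + 1 = 3 ≡ 1 (mod 2).
  s_3 = 0 + 0 + 0 + 0 + 0 + 1 + 0 + 1 = 2 ≡ 0 (mod 2).
  s_4 = 0 + 0 + 0 + 0 + 0 + 1 + 1 + 1 = 3 ≡ 1 (mod 2).
s = (0, 1, 0, 1)^T — this equals column 5 of H (binary 0101), so error is at position 5.
Correct: flip bit 5 of r = 000000000011101 to get c = 000010000011101.


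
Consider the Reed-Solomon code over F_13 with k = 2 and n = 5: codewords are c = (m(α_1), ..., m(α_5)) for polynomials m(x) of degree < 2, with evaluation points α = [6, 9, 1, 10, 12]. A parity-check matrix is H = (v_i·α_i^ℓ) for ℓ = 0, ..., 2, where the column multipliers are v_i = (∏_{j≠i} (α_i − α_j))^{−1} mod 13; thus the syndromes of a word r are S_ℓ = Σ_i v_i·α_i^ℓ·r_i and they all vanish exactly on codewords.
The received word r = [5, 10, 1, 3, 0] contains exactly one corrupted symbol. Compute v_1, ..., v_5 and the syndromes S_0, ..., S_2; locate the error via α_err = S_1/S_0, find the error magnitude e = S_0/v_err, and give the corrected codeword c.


S = (4, 9, 4), error at position 5, error magnitude e = 11, c = [5, 10, 1, 3, 2].

Step 1: column multipliers v_i = (∏_{j≠i}(α_i − α_j))^{−1} mod 13.
  i = 1 (α = 6): (6−9)(6−1)(6−10)(6−12) = (−3)·5·(−4)·(−6) = −360 ≡ 4, so v_1 = 4^{−1} = 10 (mod 13).
  i = 2 (α = 9): (9−6)(9−1)(9−10)(9−12) = 3·8·(−1)·(−3) = 72 ≡ 7, so v_2 = 7^{−1} = 2 (mod 13).
  i = 3 (α = 1): (1−6)(1−9)(1−10)(1−12) = (−5)·(−8)·(−9)·(−11) = 3960 ≡ 8, so v_3 = 8^{−1} = 5 (mod 13).
  i = 4 (α = 10): (10−6)(10−9)(10−1)(10−12) = 4·1·9·(−2) = −72 ≡ 6, so v_4 = 6^{−1} = 11 (mod 13).
  i = 5 (α = 12): (12−6)(12−9)(12−1)(12−10) = 6·3·11·2 = 396 ≡ 6, so v_5 = 6^{−1} = 11 (mod 13).
  v = [10, 2, 5, 11, 11].
Step 2: syndromes of r = [5, 10, 1, 3, 0] (all sums mod 13).
  S_0 = Σ v_i r_i = 10·5 + 2·10 + 5·1 + 11·3 + 11·0 = 108 ≡ 4.
  S_1 = Σ v_i α_i r_i = 10·6·5 + 2·9·10 + 5·1·1 + 11·10·3 + 11·12·0 = 815 ≡ 9.
  α_i^2 mod 13 = [10, 3, 1, 9, 1].
  S_2 = Σ v_i α_i^2 r_i = 10·10·5 + 2·3·10 + 5·1·1 + 11·9·3 + 11·1·0 = 862 ≡ 4.
  S = (4, 9, 4) ≠ 0, so r is not a codeword (an error is present).
Step 3: locate the error. For a single error e at position i, S_ℓ = v_i·e·α_i^ℓ, so α_err = S_1/S_0.
  S_0^{−1} = 4^{−1} = 10 (mod 13), so α_err = 9·10 = 90 ≡ 12 = α_5. Error position i = 5.
  Consistency check: S_2/S_1 = 4·3 = 12 ≡ 12 = α_err ✓ (single-error assumption holds).
Step 4: error magnitude e = S_0/v_5 = S_0·∏_{j≠5}(α_5 − α_j) = 4·6 = 24 ≡ 11 (mod 13).
Step 5: correct position 5: c_5 = r_5 − e = 0 − 11 ≡ 2 (mod 13). Hence c = [5, 10, 1, 3, 2].
  Check: interpolating c through the α_i gives m(x) = 8 + 6·x (degree < 2) with m(α_i) = c_i for every i, so c is indeed a codeword.


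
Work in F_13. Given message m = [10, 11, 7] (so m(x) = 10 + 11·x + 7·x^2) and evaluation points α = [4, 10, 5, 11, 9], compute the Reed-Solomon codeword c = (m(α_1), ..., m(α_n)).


c = [10, 1, 6, 3, 0]

Message polynomial: m(x) = 10 + 11·x + 7·x^2 (mod 13).
For each evaluation point α_i, compute m(α_i) mod 13:
  α_1 = 4: Horner steps 7 → 0 → 10, so m(4) = 10.
  α_2 = 10: Horner steps 7 → 3 → 1, so m(10) = 1.
  α_3 = 5: Horner steps 7 → 7 → 6, so m(5) = 6.
  α_4 = 11: Horner steps 7 → 10 → 3, so m(11) = 3.
  α_5 = 9: Horner steps 7 → 9 → 0, so m(9) = 0.
Codeword c = [10, 1, 6, 3, 0] ∈ F_13^5.


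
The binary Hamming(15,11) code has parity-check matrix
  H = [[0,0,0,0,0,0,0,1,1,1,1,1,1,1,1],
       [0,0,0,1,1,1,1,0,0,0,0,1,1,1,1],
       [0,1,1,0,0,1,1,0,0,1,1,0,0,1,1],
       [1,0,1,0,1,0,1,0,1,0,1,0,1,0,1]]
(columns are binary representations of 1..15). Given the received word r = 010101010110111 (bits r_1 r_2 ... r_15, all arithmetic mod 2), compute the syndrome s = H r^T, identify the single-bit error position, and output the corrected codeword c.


s = (0, 1, 0, 1)^T, error position = 5, corrected codeword c = 010111010110111

Compute s = H r^T mod 2 one row at a time:
  s_1 = 1 + 0 + 1 + 1 + 0 + 1 + 1 + 1 = 6 ≡ 0 (mod 2).
  s_2 = 1 + 0 + 1 + 0 + 0 + 1 + 1 + 1 = 5 ≡ 1 (mod 2).
  s_3 = 1 + 0 + 1 + 0 + 1 + 1 + 1 + 1 = 6 ≡ 0 (mod 2).
  s_4 = 0 + 0 + 0 + 0 + 0 + 1 + 1 + 1 = 3 ≡ 1 (mod 2).
s = (0, 1, 0, 1)^T — this equals column 5 of H (binary 0101), so error is at position 5.
Correct: flip bit 5 of r = 010101010110111 to get c = 010111010110111.


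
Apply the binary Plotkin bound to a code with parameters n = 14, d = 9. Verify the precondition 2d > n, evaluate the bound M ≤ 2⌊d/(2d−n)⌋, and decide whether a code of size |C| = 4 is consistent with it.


Plotkin bound M ≤ 4; given |C| = 4 ≤ bound (satisfied).

Check applicability: 2d = 18, n = 14.
2d − n = 4 > 0, so Plotkin applies.
Compute d/(2d−n) = 9/4 ≈ 2.2500.
⌊d/(2d−n)⌋ = 2.
Plotkin bound: M ≤ 2·2 = 4.
Given |C| = 4, check: satisfied.
This |C| is at the Plotkin bound.


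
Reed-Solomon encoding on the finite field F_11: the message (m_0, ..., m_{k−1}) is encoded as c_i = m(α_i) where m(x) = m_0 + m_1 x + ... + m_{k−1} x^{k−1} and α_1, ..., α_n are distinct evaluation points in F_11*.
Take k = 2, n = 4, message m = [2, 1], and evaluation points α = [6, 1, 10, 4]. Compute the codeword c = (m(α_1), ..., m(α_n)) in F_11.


c = [8, 3, 1, 6]

Message polynomial: m(x) = 2 + 1·x (mod 11).
For each evaluation point α_i, compute m(α_i) mod 11:
  α_1 = 6: Horner steps 1 → 8, so m(6) = 8.
  α_2 = 1: Horner steps 1 → 3, so m(1) = 3.
  α_3 = 10: Horner steps 1 → 1, so m(10) = 1.
  α_4 = 4: Horner steps 1 → 6, so m(4) = 6.
Codeword c = [8, 3, 1, 6] ∈ F_11^4.


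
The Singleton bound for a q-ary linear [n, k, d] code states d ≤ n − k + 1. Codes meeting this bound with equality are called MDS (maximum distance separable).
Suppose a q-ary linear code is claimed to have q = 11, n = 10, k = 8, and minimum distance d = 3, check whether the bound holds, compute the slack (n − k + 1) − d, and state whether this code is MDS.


Singleton RHS = n − k + 1 = 3, slack = 0, bound satisfied, MDS.

Singleton bound: d ≤ n − k + 1.
Here n = 10, k = 8, so n − k + 1 = 3.
Given d = 3, check d ≤ 3: YES.
Slack = (n − k + 1) − d = 0.
The code is MDS (slack = 0).
Description: the claimed parameters are [10, 8, 3]_11; such a code would be MDS (meets Singleton bound).


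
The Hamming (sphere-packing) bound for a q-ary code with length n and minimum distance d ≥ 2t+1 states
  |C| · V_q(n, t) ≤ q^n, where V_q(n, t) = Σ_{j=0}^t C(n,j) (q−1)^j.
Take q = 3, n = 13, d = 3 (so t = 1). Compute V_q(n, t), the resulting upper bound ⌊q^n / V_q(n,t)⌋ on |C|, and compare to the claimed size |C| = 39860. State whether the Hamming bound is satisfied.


V_q(n, t) = 27, q^n = 1594323, Hamming bound = 59049, |C| = 39860 ≤ bound (satisfied).

Step 1: Compute V_q(n, t) = Σ_{j=0}^1 C(n, j) (q−1)^j.
  j = 0: C(13,0)·(2)^0 = 1·1 = 1.
  j = 1: C(13,1)·(2)^1 = 13·2 = 26.
  V_q(n, t) = 1 + 26 = 27.
Step 2: q^n = 3^13 = 1594323.
Step 3: Hamming bound ⌊q^n / V_q(n,t)⌋ = ⌊1594323/27⌋ = 59049.
Step 4: Compare |C| = 39860 to 59049: satisfied.
The claimed |C| lies below the Hamming bound.


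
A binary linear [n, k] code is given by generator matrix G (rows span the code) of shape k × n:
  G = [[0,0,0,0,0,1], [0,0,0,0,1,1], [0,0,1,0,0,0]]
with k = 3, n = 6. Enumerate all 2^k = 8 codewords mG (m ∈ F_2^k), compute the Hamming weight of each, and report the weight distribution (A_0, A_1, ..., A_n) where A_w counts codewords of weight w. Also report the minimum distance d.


Weight distribution: A_0 = 1, A_1 = 3, A_2 = 3, A_3 = 1. Minimum distance d = 1.

Enumerate all 2^3 = 8 messages m ∈ F_2^3.
For each, compute codeword c = mG in F_2^6, then tally its weight.
  m = 000 → c = 000000, weight = 0.
  m = 100 → c = 000001, weight = 1.
  m = 010 → c = 000011, weight = 2.
  m = 110 → c = 000010, weight = 1.
  m = 001 → c = 001000, weight = 1.
  m = 101 → c = 001001, weight = 2.
  m = 011 → c = 001011, weight = 3.
  m = 111 → c = 001010, weight = 2.
Tally weights:
  weight 0: 1 codewords.
  weight 1: 3 codewords.
  weight 2: 3 codewords.
  weight 3: 1 codewords.
Minimum distance d = smallest w > 0 with A_w > 0 = 1.
Sanity: Σ A_w = 8 = 2^3 = 8 ✓.


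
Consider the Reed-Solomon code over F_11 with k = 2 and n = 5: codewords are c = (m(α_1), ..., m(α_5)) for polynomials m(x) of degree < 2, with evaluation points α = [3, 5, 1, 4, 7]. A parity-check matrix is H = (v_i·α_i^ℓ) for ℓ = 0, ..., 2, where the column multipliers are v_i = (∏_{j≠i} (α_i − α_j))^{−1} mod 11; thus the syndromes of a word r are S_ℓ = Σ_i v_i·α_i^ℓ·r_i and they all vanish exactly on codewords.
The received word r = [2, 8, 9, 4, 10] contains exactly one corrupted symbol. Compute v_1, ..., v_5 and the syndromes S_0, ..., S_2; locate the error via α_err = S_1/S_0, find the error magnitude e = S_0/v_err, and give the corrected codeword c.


S = (4, 9, 1), error at position 2, error magnitude e = 2, c = [2, 6, 9, 4, 10].

Step 1: column multipliers v_i = (∏_{j≠i}(α_i − α_j))^{−1} mod 11.
  i = 1 (α = 3): (3−5)(3−1)(3−4)(3−7) = (−2)·2·(−1)·(−4) = −16 ≡ 6, so v_1 = 6^{−1} = 2 (mod 11).
  i = 2 (α = 5): (5−3)(5−1)(5−4)(5−7) = 2·4·1·(−2) = −16 ≡ 6, so v_2 = 6^{−1} = 2 (mod 11).
  i = 3 (α = 1): (1−3)(1−5)(1−4)(1−7) = (−2)·(−4)·(−3)·(−6) = 144 ≡ 1, so v_3 = 1^{−1} = 1 (mod 11).
  i = 4 (α = 4): (4−3)(4−5)(4−1)(4−7) = 1·(−1)·3·(−3) = 9 ≡ 9, so v_4 = 9^{−1} = 5 (mod 11).
  i = 5 (α = 7): (7−3)(7−5)(7−1)(7−4) = 4·2·6·3 = 144 ≡ 1, so v_5 = 1^{−1} = 1 (mod 11).
  v = [2, 2, 1, 5, 1].
Step 2: syndromes of r = [2, 8, 9, 4, 10] (all sums mod 11).
  S_0 = Σ v_i r_i = 2·2 + 2·8 + 1·9 + 5·4 + 1·10 = 59 ≡ 4.
  S_1 = Σ v_i α_i r_i = 2·3·2 + 2·5·8 + 1·1·9 + 5·4·4 + 1·7·10 = 251 ≡ 9.
  α_i^2 mod 11 = [9, 3, 1, 5, 5].
  S_2 = Σ v_i α_i^2 r_i = 2·9·2 + 2·3·8 + 1·1·9 + 5·5·4 + 1·5·10 = 243 ≡ 1.
  S = (4, 9, 1) ≠ 0, so r is not a codeword (an error is present).
Step 3: locate the error. For a single error e at position i, S_ℓ = v_i·e·α_i^ℓ, so α_err = S_1/S_0.
  S_0^{−1} = 4^{−1} = 3 (mod 11), so α_err = 9·3 = 27 ≡ 5 = α_2. Error position i = 2.
  Consistency check: S_2/S_1 = 1·5 = 5 ≡ 5 = α_err ✓ (single-error assumption holds).
Step 4: error magnitude e = S_0/v_2 = S_0·∏_{j≠2}(α_2 − α_j) = 4·6 = 24 ≡ 2 (mod 11).
Step 5: correct position 2: c_2 = r_2 − e = 8 − 2 ≡ 6 (mod 11). Hence c = [2, 6, 9, 4, 10].
  Check: interpolating c through the α_i gives m(x) = 7 + 2·x (degree < 2) with m(α_i) = c_i for every i, so c is indeed a codeword.


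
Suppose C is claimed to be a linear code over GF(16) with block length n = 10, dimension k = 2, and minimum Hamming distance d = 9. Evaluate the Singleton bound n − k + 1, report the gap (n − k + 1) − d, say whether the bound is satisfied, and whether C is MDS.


Singleton RHS = n − k + 1 = 9, slack = 0, bound satisfied, MDS.

Singleton bound: d ≤ n − k + 1.
Here n = 10, k = 2, so n − k + 1 = 9.
Given d = 9, check d ≤ 9: YES.
Slack = (n − k + 1) − d = 0.
The code is MDS (slack = 0).
Description: the claimed parameters are [10, 2, 9]_16; such a code would be MDS (meets Singleton bound).


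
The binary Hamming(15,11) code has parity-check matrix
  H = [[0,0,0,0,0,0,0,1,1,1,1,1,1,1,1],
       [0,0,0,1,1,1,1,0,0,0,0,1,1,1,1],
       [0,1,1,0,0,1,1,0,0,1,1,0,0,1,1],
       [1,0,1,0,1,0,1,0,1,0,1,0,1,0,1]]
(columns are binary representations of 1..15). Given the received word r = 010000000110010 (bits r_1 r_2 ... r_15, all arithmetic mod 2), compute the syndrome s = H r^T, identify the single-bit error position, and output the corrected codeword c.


s = (1, 1, 0, 1)^T, error position = 13, corrected codeword c = 010000000110110

Compute s = H r^T mod 2 one row at a time:
  s_1 = 0 + 0 + 1 + 1 + 0 + 0 + 1 + 0 = 3 ≡ 1 (mod 2).
  s_2 = 0 + 0 + 0 + 0 + 0 + 0 + 1 + 0 = 1 ≡ 1 (mod 2).
  s_3 = 1 + 0 + 0 + 0 + 1 + 1 + 1 + 0 = 4 ≡ 0 (mod 2).
  s_4 = 0 + 0 + 0 + 0 + 0 + 1 + 0 + 0 = 1 ≡ 1 (mod 2).
s = (1, 1, 0, 1)^T — this equals column 13 of H (binary 1101), so error is at position 13.
Correct: flip bit 13 of r = 010000000110010 to get c = 010000000110110.


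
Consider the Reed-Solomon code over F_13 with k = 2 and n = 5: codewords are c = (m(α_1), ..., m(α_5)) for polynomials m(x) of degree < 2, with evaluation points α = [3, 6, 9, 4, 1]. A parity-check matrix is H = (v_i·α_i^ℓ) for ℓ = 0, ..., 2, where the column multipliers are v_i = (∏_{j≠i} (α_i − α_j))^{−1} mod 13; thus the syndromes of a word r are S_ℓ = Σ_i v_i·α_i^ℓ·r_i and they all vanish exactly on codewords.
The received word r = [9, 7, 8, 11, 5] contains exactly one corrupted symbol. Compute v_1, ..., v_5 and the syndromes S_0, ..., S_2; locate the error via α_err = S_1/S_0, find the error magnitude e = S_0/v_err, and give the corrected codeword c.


S = (5, 4, 11), error at position 2, error magnitude e = 5, c = [9, 2, 8, 11, 5].

Step 1: column multipliers v_i = (∏_{j≠i}(α_i − α_j))^{−1} mod 13.
  i = 1 (α = 3): (3−6)(3−9)(3−4)(3−1) = (−3)·(−6)·(−1)·2 = −36 ≡ 3, so v_1 = 3^{−1} = 9 (mod 13).
  i = 2 (α = 6): (6−3)(6−9)(6−4)(6−1) = 3·(−3)·2·5 = −90 ≡ 1, so v_2 = 1^{−1} = 1 (mod 13).
  i = 3 (α = 9): (9−3)(9−6)(9−4)(9−1) = 6·3·5·8 = 720 ≡ 5, so v_3 = 5^{−1} = 8 (mod 13).
  i = 4 (α = 4): (4−3)(4−6)(4−9)(4−1) = 1·(−2)·(−5)·3 = 30 ≡ 4, so v_4 = 4^{−1} = 10 (mod 13).
  i = 5 (α = 1): (1−3)(1−6)(1−9)(1−4) = (−2)·(−5)·(−8)·(−3) = 240 ≡ 6, so v_5 = 6^{−1} = 11 (mod 13).
  v = [9, 1, 8, 10, 11].
Step 2: syndromes of r = [9, 7, 8, 11, 5] (all sums mod 13).
  S_0 = Σ v_i r_i = 9·9 + 1·7 + 8·8 + 10·11 + 11·5 = 317 ≡ 5.
  S_1 = Σ v_i α_i r_i = 9·3·9 + 1·6·7 + 8·9·8 + 10·4·11 + 11·1·5 = 1356 ≡ 4.
  α_i^2 mod 13 = [9, 10, 3, 3, 1].
  S_2 = Σ v_i α_i^2 r_i = 9·9·9 + 1·10·7 + 8·3·8 + 10·3·11 + 11·1·5 = 1376 ≡ 11.
  S = (5, 4, 11) ≠ 0, so r is not a codeword (an error is present).
Step 3: locate the error. For a single error e at position i, S_ℓ = v_i·e·α_i^ℓ, so α_err = S_1/S_0.
  S_0^{−1} = 5^{−1} = 8 (mod 13), so α_err = 4·8 = 32 ≡ 6 = α_2. Error position i = 2.
  Consistency check: S_2/S_1 = 11·10 = 110 ≡ 6 = α_err ✓ (single-error assumption holds).
Step 4: error magnitude e = S_0/v_2 = S_0·∏_{j≠2}(α_2 − α_j) = 5·1 = 5 ≡ 5 (mod 13).
Step 5: correct position 2: c_2 = r_2 − e = 7 − 5 ≡ 2 (mod 13). Hence c = [9, 2, 8, 11, 5].
  Check: interpolating c through the α_i gives m(x) = 3 + 2·x (degree < 2) with m(α_i) = c_i for every i, so c is indeed a codeword.


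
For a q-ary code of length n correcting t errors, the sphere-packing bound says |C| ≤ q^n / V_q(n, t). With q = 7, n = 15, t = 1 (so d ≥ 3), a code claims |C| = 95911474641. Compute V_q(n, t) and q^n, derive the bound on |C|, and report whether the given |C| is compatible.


V_q(n, t) = 91, q^n = 4747561509943, Hamming bound = 52171005603, |C| = 95911474641 > bound (violated).

Step 1: Compute V_q(n, t) = Σ_{j=0}^1 C(n, j) (q−1)^j.
  j = 0: C(15,0)·(6)^0 = 1·1 = 1.
  j = 1: C(15,1)·(6)^1 = 15·6 = 90.
  V_q(n, t) = 1 + 90 = 91.
Step 2: q^n = 7^15 = 4747561509943.
Step 3: Hamming bound ⌊q^n / V_q(n,t)⌋ = ⌊4747561509943/91⌋ = 52171005603.
Step 4: Compare |C| = 95911474641 to 52171005603: violated.
The claimed |C| lies above the Hamming bound, so no 7-ary code of length 15 with d ≥ 3 can have 95911474641 codewords.


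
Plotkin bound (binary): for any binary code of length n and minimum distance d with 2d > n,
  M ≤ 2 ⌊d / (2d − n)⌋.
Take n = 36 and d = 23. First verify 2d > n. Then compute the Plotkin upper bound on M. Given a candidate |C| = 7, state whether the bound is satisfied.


Plotkin bound M ≤ 4; given |C| = 7 > bound (violated).

Check applicability: 2d = 46, n = 36.
2d − n = 10 > 0, so Plotkin applies.
Compute d/(2d−n) = 23/10 ≈ 2.3000.
⌊d/(2d−n)⌋ = 2.
Plotkin bound: M ≤ 2·2 = 4.
Given |C| = 7, check: VIOLATED.
This |C| is above the Plotkin bound, so no binary code with n = 36, d = 23 and 7 codewords exists.


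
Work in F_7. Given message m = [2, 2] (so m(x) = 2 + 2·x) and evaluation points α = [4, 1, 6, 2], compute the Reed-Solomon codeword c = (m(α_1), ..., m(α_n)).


c = [3, 4, 0, 6]

Message polynomial: m(x) = 2 + 2·x (mod 7).
For each evaluation point α_i, compute m(α_i) mod 7:
  α_1 = 4: Horner steps 2 → 3, so m(4) = 3.
  α_2 = 1: Horner steps 2 → 4, so m(1) = 4.
  α_3 = 6: Horner steps 2 → 0, so m(6) = 0.
  α_4 = 2: Horner steps 2 → 6, so m(2) = 6.
Codeword c = [3, 4, 0, 6] ∈ F_7^4.


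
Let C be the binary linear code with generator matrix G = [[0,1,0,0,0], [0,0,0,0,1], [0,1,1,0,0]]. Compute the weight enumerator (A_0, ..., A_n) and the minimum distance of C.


Weight distribution: A_0 = 1, A_1 = 3, A_2 = 3, A_3 = 1. Minimum distance d = 1.

Enumerate all 2^3 = 8 messages m ∈ F_2^3.
For each, compute codeword c = mG in F_2^5, then tally its weight.
  m = 000 → c = 00000, weight = 0.
  m = 100 → c = 01000, weight = 1.
  m = 010 → c = 00001, weight = 1.
  m = 110 → c = 01001, weight = 2.
  m = 001 → c = 01100, weight = 2.
  m = 101 → c = 00100, weight = 1.
  m = 011 → c = 01101, weight = 3.
  m = 111 → c = 00101, weight = 2.
Tally weights:
  weight 0: 1 codewords.
  weight 1: 3 codewords.
  weight 2: 3 codewords.
  weight 3: 1 codewords.
Minimum distance d = smallest w > 0 with A_w > 0 = 1.
Sanity: Σ A_w = 8 = 2^3 = 8 ✓.


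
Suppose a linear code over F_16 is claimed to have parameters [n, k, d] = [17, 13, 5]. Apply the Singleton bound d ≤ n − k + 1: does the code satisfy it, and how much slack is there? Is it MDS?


Singleton RHS = n − k + 1 = 5, slack = 0, bound satisfied, MDS.

Singleton bound: d ≤ n − k + 1.
Here n = 17, k = 13, so n − k + 1 = 5.
Given d = 5, check d ≤ 5: YES.
Slack = (n − k + 1) − d = 0.
The code is MDS (slack = 0).
Description: the claimed parameters are [17, 13, 5]_16; such a code would be MDS (meets Singleton bound).


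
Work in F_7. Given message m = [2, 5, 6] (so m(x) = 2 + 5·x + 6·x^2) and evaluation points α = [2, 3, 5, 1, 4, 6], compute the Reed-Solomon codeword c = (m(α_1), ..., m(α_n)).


c = [1, 1, 2, 6, 6, 3]

Message polynomial: m(x) = 2 + 5·x + 6·x^2 (mod 7).
For each evaluation point α_i, compute m(α_i) mod 7:
  α_1 = 2: Horner steps 6 → 3 → 1, so m(2) = 1.
  α_2 = 3: Horner steps 6 → 2 → 1, so m(3) = 1.
  α_3 = 5: Horner steps 6 → 0 → 2, so m(5) = 2.
  α_4 = 1: Horner steps 6 → 4 → 6, so m(1) = 6.
  α_5 = 4: Horner steps 6 → 1 → 6, so m(4) = 6.
  α_6 = 6: Horner steps 6 → 6 → 3, so m(6) = 3.
Codeword c = [1, 1, 2, 6, 6, 3] ∈ F_7^6.


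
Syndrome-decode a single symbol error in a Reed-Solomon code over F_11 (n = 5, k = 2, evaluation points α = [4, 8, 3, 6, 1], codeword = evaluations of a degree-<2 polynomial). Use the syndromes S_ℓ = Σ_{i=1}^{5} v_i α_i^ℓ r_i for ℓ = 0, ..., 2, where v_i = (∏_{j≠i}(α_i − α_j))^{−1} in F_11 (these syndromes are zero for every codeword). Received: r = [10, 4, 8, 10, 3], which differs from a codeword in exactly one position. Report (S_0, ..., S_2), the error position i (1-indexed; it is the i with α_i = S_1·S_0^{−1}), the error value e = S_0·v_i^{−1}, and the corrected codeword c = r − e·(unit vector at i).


S = (8, 10, 7), error at position 1, error magnitude e = 5, c = [5, 4, 8, 10, 3].

Step 1: column multipliers v_i = (∏_{j≠i}(α_i − α_j))^{−1} mod 11.
  i = 1 (α = 4): (4−8)(4−3)(4−6)(4−1) = (−4)·1·(−2)·3 = 24 ≡ 2, so v_1 = 2^{−1} = 6 (mod 11).
  i = 2 (α = 8): (8−4)(8−3)(8−6)(8−1) = 4·5·2·7 = 280 ≡ 5, so v_2 = 5^{−1} = 9 (mod 11).
  i = 3 (α = 3): (3−4)(3−8)(3−6)(3−1) = (−1)·(−5)·(−3)·2 = −30 ≡ 3, so v_3 = 3^{−1} = 4 (mod 11).
  i = 4 (α = 6): (6−4)(6−8)(6−3)(6−1) = 2·(−2)·3·5 = −60 ≡ 6, so v_4 = 6^{−1} = 2 (mod 11).
  i = 5 (α = 1): (1−4)(1−8)(1−3)(1−6) = (−3)·(−7)·(−2)·(−5) = 210 ≡ 1, so v_5 = 1^{−1} = 1 (mod 11).
  v = [6, 9, 4, 2, 1].
Step 2: syndromes of r = [10, 4, 8, 10, 3] (all sums mod 11).
  S_0 = Σ v_i r_i = 6·10 + 9·4 + 4·8 + 2·10 + 1·3 = 151 ≡ 8.
  S_1 = Σ v_i α_i r_i = 6·4·10 + 9·8·4 + 4·3·8 + 2·6·10 + 1·1·3 = 747 ≡ 10.
  α_i^2 mod 11 = [5, 9, 9, 3, 1].
  S_2 = Σ v_i α_i^2 r_i = 6·5·10 + 9·9·4 + 4·9·8 + 2·3·10 + 1·1·3 = 975 ≡ 7.
  S = (8, 10, 7) ≠ 0, so r is not a codeword (an error is present).
Step 3: locate the error. For a single error e at position i, S_ℓ = v_i·e·α_i^ℓ, so α_err = S_1/S_0.
  S_0^{−1} = 8^{−1} = 7 (mod 11), so α_err = 10·7 = 70 ≡ 4 = α_1. Error position i = 1.
  Consistency check: S_2/S_1 = 7·10 = 70 ≡ 4 = α_err ✓ (single-error assumption holds).
Step 4: error magnitude e = S_0/v_1 = S_0·∏_{j≠1}(α_1 − α_j) = 8·2 = 16 ≡ 5 (mod 11).
Step 5: correct position 1: c_1 = r_1 − e = 10 − 5 ≡ 5 (mod 11). Hence c = [5, 4, 8, 10, 3].
  Check: interpolating c through the α_i gives m(x) = 6 + 8·x (degree < 2) with m(α_i) = c_i for every i, so c is indeed a codeword.


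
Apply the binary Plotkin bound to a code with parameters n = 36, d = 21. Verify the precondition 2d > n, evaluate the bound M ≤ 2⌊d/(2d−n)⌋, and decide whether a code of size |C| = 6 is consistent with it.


Plotkin bound M ≤ 6; given |C| = 6 ≤ bound (satisfied).

Check applicability: 2d = 42, n = 36.
2d − n = 6 > 0, so Plotkin applies.
Compute d/(2d−n) = 21/6 ≈ 3.5000.
⌊d/(2d−n)⌋ = 3.
Plotkin bound: M ≤ 2·3 = 6.
Given |C| = 6, check: satisfied.
This |C| is at the Plotkin bound.


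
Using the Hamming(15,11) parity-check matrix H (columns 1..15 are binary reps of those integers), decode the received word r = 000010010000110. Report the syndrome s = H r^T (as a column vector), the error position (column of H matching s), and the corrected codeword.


s = (1, 1, 1, 0)^T, error position = 14, corrected codeword c = 000010010000100

Compute s = H r^T mod 2 one row at a time:
  s_1 = 1 + 0 + 0 + 0 + 0 + 1 + 1 + 0 = 3 ≡ 1 (mod 2).
  s_2 = 0 + 1 + 0 + 0 + 0 + 1 + 1 + 0 = 3 ≡ 1 (mod 2).
  s_3 = 0 + 0 + 0 + 0 + 0 + 0 + 1 + 0 = 1 ≡ 1 (mod 2).
  s_4 = 0 + 0 + 1 + 0 + 0 + 0 + 1 + 0 = 2 ≡ 0 (mod 2).
s = (1, 1, 1, 0)^T — this equals column 14 of H (binary 1110), so error is at position 14.
Correct: flip bit 14 of r = 000010010000110 to get c = 000010010000100.


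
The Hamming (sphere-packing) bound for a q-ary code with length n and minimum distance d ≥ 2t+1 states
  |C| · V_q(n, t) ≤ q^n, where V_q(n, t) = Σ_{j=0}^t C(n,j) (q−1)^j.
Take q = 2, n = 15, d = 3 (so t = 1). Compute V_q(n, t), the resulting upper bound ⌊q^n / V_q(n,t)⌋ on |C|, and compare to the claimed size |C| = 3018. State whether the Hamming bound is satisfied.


V_q(n, t) = 16, q^n = 32768, Hamming bound = 2048, |C| = 3018 > bound (violated).

Step 1: Compute V_q(n, t) = Σ_{j=0}^1 C(n, j) (q−1)^j.
  j = 0: C(15,0)·(1)^0 = 1·1 = 1.
  j = 1: C(15,1)·(1)^1 = 15·1 = 15.
  V_q(n, t) = 1 + 15 = 16.
Step 2: q^n = 2^15 = 32768.
Step 3: Hamming bound ⌊q^n / V_q(n,t)⌋ = ⌊32768/16⌋ = 2048.
Step 4: Compare |C| = 3018 to 2048: violated.
The claimed |C| lies above the Hamming bound, so no 2-ary code of length 15 with d ≥ 3 can have 3018 codewords.


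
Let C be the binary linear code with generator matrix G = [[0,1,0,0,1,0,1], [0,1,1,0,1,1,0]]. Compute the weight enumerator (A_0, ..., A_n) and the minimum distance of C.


Weight distribution: A_0 = 1, A_3 = 2, A_4 = 1. Minimum distance d = 3.

Enumerate all 2^2 = 4 messages m ∈ F_2^2.
For each, compute codeword c = mG in F_2^7, then tally its weight.
  m = 00 → c = 0000000, weight = 0.
  m = 10 → c = 0100101, weight = 3.
  m = 01 → c = 0110110, weight = 4.
  m = 11 → c = 0010011, weight = 3.
Tally weights:
  weight 0: 1 codewords.
  weight 3: 2 codewords.
  weight 4: 1 codewords.
Minimum distance d = smallest w > 0 with A_w > 0 = 3.
Sanity: Σ A_w = 4 = 2^2 = 4 ✓.


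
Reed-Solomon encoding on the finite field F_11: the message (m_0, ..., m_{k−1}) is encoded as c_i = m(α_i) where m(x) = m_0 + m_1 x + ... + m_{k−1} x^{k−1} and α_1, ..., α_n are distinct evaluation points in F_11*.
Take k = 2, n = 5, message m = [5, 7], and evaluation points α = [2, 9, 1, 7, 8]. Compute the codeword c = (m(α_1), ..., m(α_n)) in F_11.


c = [8, 2, 1, 10, 6]

Message polynomial: m(x) = 5 + 7·x (mod 11).
For each evaluation point α_i, compute m(α_i) mod 11:
  α_1 = 2: Horner steps 7 → 8, so m(2) = 8.
  α_2 = 9: Horner steps 7 → 2, so m(9) = 2.
  α_3 = 1: Horner steps 7 → 1, so m(1) = 1.
  α_4 = 7: Horner steps 7 → 10, so m(7) = 10.
  α_5 = 8: Horner steps 7 → 6, so m(8) = 6.
Codeword c = [8, 2, 1, 10, 6] ∈ F_11^5.


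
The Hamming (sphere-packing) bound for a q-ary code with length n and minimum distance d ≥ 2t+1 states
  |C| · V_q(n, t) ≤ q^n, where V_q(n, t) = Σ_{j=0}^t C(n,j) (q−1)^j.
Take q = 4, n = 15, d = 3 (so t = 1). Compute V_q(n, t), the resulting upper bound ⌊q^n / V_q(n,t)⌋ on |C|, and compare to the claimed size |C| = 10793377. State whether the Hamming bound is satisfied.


V_q(n, t) = 46, q^n = 1073741824, Hamming bound = 23342213, |C| = 10793377 ≤ bound (satisfied).

Step 1: Compute V_q(n, t) = Σ_{j=0}^1 C(n, j) (q−1)^j.
  j = 0: C(15,0)·(3)^0 = 1·1 = 1.
  j = 1: C(15,1)·(3)^1 = 15·3 = 45.
  V_q(n, t) = 1 + 45 = 46.
Step 2: q^n = 4^15 = 1073741824.
Step 3: Hamming bound ⌊q^n / V_q(n,t)⌋ = ⌊1073741824/46⌋ = 23342213.
Step 4: Compare |C| = 10793377 to 23342213: satisfied.
The claimed |C| lies below the Hamming bound.


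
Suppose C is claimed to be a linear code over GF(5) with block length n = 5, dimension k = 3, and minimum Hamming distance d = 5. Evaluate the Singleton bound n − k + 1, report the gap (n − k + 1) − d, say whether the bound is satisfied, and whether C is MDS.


Singleton RHS = n − k + 1 = 3, slack = -2, bound violated (no such code; not MDS).

Singleton bound: d ≤ n − k + 1.
Here n = 5, k = 3, so n − k + 1 = 3.
Given d = 5, check d ≤ 3: NO.
Slack = (n − k + 1) − d = -2.
The slack is negative: d = 5 exceeds n − k + 1 = 3 by 2, so the Singleton bound is violated and no linear [5, 3, 5]_5 code can exist. In particular it is not MDS (MDS requires d = n − k + 1 exactly).
Description: the claimed parameters are [5, 3, 5]_5; such a code would be impossible (violates the Singleton bound).


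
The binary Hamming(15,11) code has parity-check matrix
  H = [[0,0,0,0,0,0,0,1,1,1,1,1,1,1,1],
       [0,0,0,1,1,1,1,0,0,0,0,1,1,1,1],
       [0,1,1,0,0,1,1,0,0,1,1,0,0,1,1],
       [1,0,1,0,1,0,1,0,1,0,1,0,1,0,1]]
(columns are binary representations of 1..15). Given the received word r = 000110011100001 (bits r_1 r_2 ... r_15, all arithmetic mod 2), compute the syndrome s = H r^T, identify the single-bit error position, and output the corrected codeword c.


s = (0, 1, 0, 1)^T, error position = 5, corrected codeword c = 000100011100001

Compute s = H r^T mod 2 one row at a time:
  s_1 = 1 + 1 + 1 + 0 + 0 + 0 + 0 + 1 = 4 ≡ 0 (mod 2).
  s_2 = 1 + 1 + 0 + 0 + 0 + 0 + 0 + 1 = 3 ≡ 1 (mod 2).
  s_3 = 0 + 0 + 0 + 0 + 1 + 0 + 0 + 1 = 2 ≡ 0 (mod 2).
  s_4 = 0 + 0 + 1 + 0 + 1 + 0 + 0 + 1 = 3 ≡ 1 (mod 2).
s = (0, 1, 0, 1)^T — this equals column 5 of H (binary 0101), so error is at position 5.
Correct: flip bit 5 of r = 000110011100001 to get c = 000100011100001.


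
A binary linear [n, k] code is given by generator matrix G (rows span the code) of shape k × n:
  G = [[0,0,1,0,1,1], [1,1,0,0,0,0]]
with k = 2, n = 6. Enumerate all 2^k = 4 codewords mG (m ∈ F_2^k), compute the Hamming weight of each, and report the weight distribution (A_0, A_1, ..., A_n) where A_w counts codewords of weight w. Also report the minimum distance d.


Weight distribution: A_0 = 1, A_2 = 1, A_3 = 1, A_5 = 1. Minimum distance d = 2.

Enumerate all 2^2 = 4 messages m ∈ F_2^2.
For each, compute codeword c = mG in F_2^6, then tally its weight.
  m = 00 → c = 000000, weight = 0.
  m = 10 → c = 001011, weight = 3.
  m = 01 → c = 110000, weight = 2.
  m = 11 → c = 111011, weight = 5.
Tally weights:
  weight 0: 1 codewords.
  weight 2: 1 codewords.
  weight 3: 1 codewords.
  weight 5: 1 codewords.
Minimum distance d = smallest w > 0 with A_w > 0 = 2.
Sanity: Σ A_w = 4 = 2^2 = 4 ✓.


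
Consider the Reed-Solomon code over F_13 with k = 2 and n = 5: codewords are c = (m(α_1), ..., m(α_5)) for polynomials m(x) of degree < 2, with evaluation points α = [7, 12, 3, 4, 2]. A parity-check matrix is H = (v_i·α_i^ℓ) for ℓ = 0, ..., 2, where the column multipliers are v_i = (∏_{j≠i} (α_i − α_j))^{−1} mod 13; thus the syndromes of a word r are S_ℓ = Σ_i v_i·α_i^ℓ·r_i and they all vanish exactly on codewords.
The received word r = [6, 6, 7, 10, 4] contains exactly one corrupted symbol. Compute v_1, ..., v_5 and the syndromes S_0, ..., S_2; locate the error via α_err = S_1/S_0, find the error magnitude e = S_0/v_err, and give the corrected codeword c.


S = (2, 11, 2), error at position 2, error magnitude e = 11, c = [6, 8, 7, 10, 4].

Step 1: column multipliers v_i = (∏_{j≠i}(α_i − α_j))^{−1} mod 13.
  i = 1 (α = 7): (7−12)(7−3)(7−4)(7−2) = (−5)·4·3·5 = −300 ≡ 12, so v_1 = 12^{−1} = 12 (mod 13).
  i = 2 (α = 12): (12−7)(12−3)(12−4)(12−2) = 5·9·8·10 = 3600 ≡ 12, so v_2 = 12^{−1} = 12 (mod 13).
  i = 3 (α = 3): (3−7)(3−12)(3−4)(3−2) = (−4)·(−9)·(−1)·1 = −36 ≡ 3, so v_3 = 3^{−1} = 9 (mod 13).
  i = 4 (α = 4): (4−7)(4−12)(4−3)(4−2) = (−3)·(−8)·1·2 = 48 ≡ 9, so v_4 = 9^{−1} = 3 (mod 13).
  i = 5 (α = 2): (2−7)(2−12)(2−3)(2−4) = (−5)·(−10)·(−1)·(−2) = 100 ≡ 9, so v_5 = 9^{−1} = 3 (mod 13).
  v = [12, 12, 9, 3, 3].
Step 2: syndromes of r = [6, 6, 7, 10, 4] (all sums mod 13).
  S_0 = Σ v_i r_i = 12·6 + 12·6 + 9·7 + 3·10 + 3·4 = 249 ≡ 2.
  S_1 = Σ v_i α_i r_i = 12·7·6 + 12·12·6 + 9·3·7 + 3·4·10 + 3·2·4 = 1701 ≡ 11.
  α_i^2 mod 13 = [10, 1, 9, 3, 4].
  S_2 = Σ v_i α_i^2 r_i = 12·10·6 + 12·1·6 + 9·9·7 + 3·3·10 + 3·4·4 = 1497 ≡ 2.
  S = (2, 11, 2) ≠ 0, so r is not a codeword (an error is present).
Step 3: locate the error. For a single error e at position i, S_ℓ = v_i·e·α_i^ℓ, so α_err = S_1/S_0.
  S_0^{−1} = 2^{−1} = 7 (mod 13), so α_err = 11·7 = 77 ≡ 12 = α_2. Error position i = 2.
  Consistency check: S_2/S_1 = 2·6 = 12 ≡ 12 = α_err ✓ (single-error assumption holds).
Step 4: error magnitude e = S_0/v_2 = S_0·∏_{j≠2}(α_2 − α_j) = 2·12 = 24 ≡ 11 (mod 13).
Step 5: correct position 2: c_2 = r_2 − e = 6 − 11 ≡ 8 (mod 13). Hence c = [6, 8, 7, 10, 4].
  Check: interpolating c through the α_i gives m(x) = 11 + 3·x (degree < 2) with m(α_i) = c_i for every i, so c is indeed a codeword.
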